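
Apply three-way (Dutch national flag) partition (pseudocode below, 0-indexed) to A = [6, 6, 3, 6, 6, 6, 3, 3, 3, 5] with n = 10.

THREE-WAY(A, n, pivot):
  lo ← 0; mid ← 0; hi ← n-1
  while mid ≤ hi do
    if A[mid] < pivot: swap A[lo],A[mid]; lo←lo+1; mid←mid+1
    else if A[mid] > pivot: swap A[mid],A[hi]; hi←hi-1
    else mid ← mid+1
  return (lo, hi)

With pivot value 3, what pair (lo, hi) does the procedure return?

(0, 3)

pivot = 3; lo=0, mid=0, hi=9
A[mid]=6>3: swap A[0],A[9]; hi=8 → [5, 6, 3, 6, 6, 6, 3, 3, 3, 6]
A[mid]=5>3: swap A[0],A[8]; hi=7 → [3, 6, 3, 6, 6, 6, 3, 3, 5, 6]
A[mid]=3=3: mid=1
A[mid]=6>3: swap A[1],A[7]; hi=6 → [3, 3, 3, 6, 6, 6, 3, 6, 5, 6]
A[mid]=3=3: mid=2
A[mid]=3=3: mid=3
A[mid]=6>3: swap A[3],A[6]; hi=5 → [3, 3, 3, 3, 6, 6, 6, 6, 5, 6]
A[mid]=3=3: mid=4
A[mid]=6>3: swap A[4],A[5]; hi=4 → [3, 3, 3, 3, 6, 6, 6, 6, 5, 6]
A[mid]=6>3: swap A[4],A[4]; hi=3 → [3, 3, 3, 3, 6, 6, 6, 6, 5, 6]
end: lo=0, hi=3; A = [3, 3, 3, 3, 6, 6, 6, 6, 5, 6]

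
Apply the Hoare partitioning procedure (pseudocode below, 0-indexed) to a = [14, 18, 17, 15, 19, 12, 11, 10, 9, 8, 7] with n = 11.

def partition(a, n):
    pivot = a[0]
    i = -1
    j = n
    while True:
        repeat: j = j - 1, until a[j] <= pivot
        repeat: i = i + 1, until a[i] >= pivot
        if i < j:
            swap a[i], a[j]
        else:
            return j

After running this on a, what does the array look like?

pivot = a[0] = 14; i = -1, j = 11
j→10 (a[10]=7≤14), i→0 (a[0]=14≥14); i<j, swap → [7, 18, 17, 15, 19, 12, 11, 10, 9, 8, 14]
j→9 (a[9]=8≤14), i→1 (a[1]=18≥14); i<j, swap → [7, 8, 17, 15, 19, 12, 11, 10, 9, 18, 14]
j→8 (a[8]=9≤14), i→2 (a[2]=17≥14); i<j, swap → [7, 8, 9, 15, 19, 12, 11, 10, 17, 18, 14]
j→7 (a[7]=10≤14), i→3 (a[3]=15≥14); i<j, swap → [7, 8, 9, 10, 19, 12, 11, 15, 17, 18, 14]
j→6 (a[6]=11≤14), i→4 (a[4]=19≥14); i<j, swap → [7, 8, 9, 10, 11, 12, 19, 15, 17, 18, 14]
j→5, i→6; i≥j, return j=5. a = [7, 8, 9, 10, 11, 12, 19, 15, 17, 18, 14]

[7, 8, 9, 10, 11, 12, 19, 15, 17, 18, 14]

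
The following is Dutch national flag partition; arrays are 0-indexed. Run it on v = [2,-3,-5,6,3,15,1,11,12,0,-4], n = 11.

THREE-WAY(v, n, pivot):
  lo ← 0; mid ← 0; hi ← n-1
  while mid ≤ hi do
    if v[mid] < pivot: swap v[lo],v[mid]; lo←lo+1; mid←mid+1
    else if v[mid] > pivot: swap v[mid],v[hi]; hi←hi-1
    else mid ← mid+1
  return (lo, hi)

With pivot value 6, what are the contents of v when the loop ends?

pivot = 6; lo=0, mid=0, hi=10
v[mid]=2<6: swap v[0],v[0]; lo=1,mid=1 → [2,-3,-5,6,3,15,1,11,12,0,-4]
v[mid]=-3<6: swap v[1],v[1]; lo=2,mid=2 → [2,-3,-5,6,3,15,1,11,12,0,-4]
v[mid]=-5<6: swap v[2],v[2]; lo=3,mid=3 → [2,-3,-5,6,3,15,1,11,12,0,-4]
v[mid]=6=6: mid=4
v[mid]=3<6: swap v[3],v[4]; lo=4,mid=5 → [2,-3,-5,3,6,15,1,11,12,0,-4]
v[mid]=15>6: swap v[5],v[10]; hi=9 → [2,-3,-5,3,6,-4,1,11,12,0,15]
v[mid]=-4<6: swap v[4],v[5]; lo=5,mid=6 → [2,-3,-5,3,-4,6,1,11,12,0,15]
v[mid]=1<6: swap v[5],v[6]; lo=6,mid=7 → [2,-3,-5,3,-4,1,6,11,12,0,15]
v[mid]=11>6: swap v[7],v[9]; hi=8 → [2,-3,-5,3,-4,1,6,0,12,11,15]
v[mid]=0<6: swap v[6],v[7]; lo=7,mid=8 → [2,-3,-5,3,-4,1,0,6,12,11,15]
v[mid]=12>6: swap v[8],v[8]; hi=7 → [2,-3,-5,3,-4,1,0,6,12,11,15]
end: lo=7, hi=7; v = [2,-3,-5,3,-4,1,0,6,12,11,15]

[2,-3,-5,3,-4,1,0,6,12,11,15]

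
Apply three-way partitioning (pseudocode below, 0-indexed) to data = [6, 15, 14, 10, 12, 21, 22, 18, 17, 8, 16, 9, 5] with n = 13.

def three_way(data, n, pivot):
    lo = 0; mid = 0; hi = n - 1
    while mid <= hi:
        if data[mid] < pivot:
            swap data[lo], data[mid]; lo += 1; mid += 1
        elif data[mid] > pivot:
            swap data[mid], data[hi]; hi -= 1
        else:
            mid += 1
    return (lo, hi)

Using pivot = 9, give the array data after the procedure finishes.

[6, 5, 8, 9, 21, 22, 18, 17, 12, 16, 10, 14, 15]

lo=0 mid=0 hi=12
6<9: swap(0,0), lo=1 mid=1 ⇒ [6, 15, 14, 10, 12, 21, 22, 18, 17, 8, 16, 9, 5]
15>9: swap(1,12), hi=11 ⇒ [6, 5, 14, 10, 12, 21, 22, 18, 17, 8, 16, 9, 15]
5<9: swap(1,1), lo=2 mid=2 ⇒ [6, 5, 14, 10, 12, 21, 22, 18, 17, 8, 16, 9, 15]
14>9: swap(2,11), hi=10 ⇒ [6, 5, 9, 10, 12, 21, 22, 18, 17, 8, 16, 14, 15]
9=9: mid=3
10>9: swap(3,10), hi=9 ⇒ [6, 5, 9, 16, 12, 21, 22, 18, 17, 8, 10, 14, 15]
16>9: swap(3,9), hi=8 ⇒ [6, 5, 9, 8, 12, 21, 22, 18, 17, 16, 10, 14, 15]
8<9: swap(2,3), lo=3 mid=4 ⇒ [6, 5, 8, 9, 12, 21, 22, 18, 17, 16, 10, 14, 15]
12>9: swap(4,8), hi=7 ⇒ [6, 5, 8, 9, 17, 21, 22, 18, 12, 16, 10, 14, 15]
17>9: swap(4,7), hi=6 ⇒ [6, 5, 8, 9, 18, 21, 22, 17, 12, 16, 10, 14, 15]
18>9: swap(4,6), hi=5 ⇒ [6, 5, 8, 9, 22, 21, 18, 17, 12, 16, 10, 14, 15]
22>9: swap(4,5), hi=4 ⇒ [6, 5, 8, 9, 21, 22, 18, 17, 12, 16, 10, 14, 15]
21>9: swap(4,4), hi=3 ⇒ [6, 5, 8, 9, 21, 22, 18, 17, 12, 16, 10, 14, 15]
done. lo=3 hi=3; data=[6, 5, 8, 9, 21, 22, 18, 17, 12, 16, 10, 14, 15]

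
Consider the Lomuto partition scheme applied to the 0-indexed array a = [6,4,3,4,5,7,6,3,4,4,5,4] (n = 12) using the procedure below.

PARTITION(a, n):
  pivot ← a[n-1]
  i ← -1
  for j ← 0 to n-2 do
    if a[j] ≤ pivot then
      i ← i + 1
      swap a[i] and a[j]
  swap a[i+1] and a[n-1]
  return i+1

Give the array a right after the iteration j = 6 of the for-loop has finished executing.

[4,3,4,6,5,7,6,3,4,4,5,4]

pivot = a[11] = 4; i = -1
j=0: a[0]=6 > 4 → no swap
j=1: a[1]=4 ≤ 4 → i=0, swap a[0],a[1] → [4,6,3,4,5,7,6,3,4,4,5,4]
j=2: a[2]=3 ≤ 4 → i=1, swap a[1],a[2] → [4,3,6,4,5,7,6,3,4,4,5,4]
j=3: a[3]=4 ≤ 4 → i=2, swap a[2],a[3] → [4,3,4,6,5,7,6,3,4,4,5,4]
j=4: a[4]=5 > 4 → no swap
j=5: a[5]=7 > 4 → no swap
j=6: a[6]=6 > 4 → no swap
(after j=6) a = [4,3,4,6,5,7,6,3,4,4,5,4]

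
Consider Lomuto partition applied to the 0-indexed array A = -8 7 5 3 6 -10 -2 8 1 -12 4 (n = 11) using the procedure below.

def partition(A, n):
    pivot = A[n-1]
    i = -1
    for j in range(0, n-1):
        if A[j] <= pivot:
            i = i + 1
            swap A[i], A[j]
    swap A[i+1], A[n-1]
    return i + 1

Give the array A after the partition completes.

-8 3 -10 -2 1 -12 4 8 6 5 7

pivot = A[10] = 4; i = -1
j=0: A[0]=-8 ≤ 4 → i=0, swap A[0],A[0] (no change) → -8 7 5 3 6 -10 -2 8 1 -12 4
j=1: A[1]=7 > 4 → no swap
j=2: A[2]=5 > 4 → no swap
j=3: A[3]=3 ≤ 4 → i=1, swap A[1],A[3] → -8 3 5 7 6 -10 -2 8 1 -12 4
j=4: A[4]=6 > 4 → no swap
j=5: A[5]=-10 ≤ 4 → i=2, swap A[2],A[5] → -8 3 -10 7 6 5 -2 8 1 -12 4
j=6: A[6]=-2 ≤ 4 → i=3, swap A[3],A[6] → -8 3 -10 -2 6 5 7 8 1 -12 4
j=7: A[7]=8 > 4 → no swap
j=8: A[8]=1 ≤ 4 → i=4, swap A[4],A[8] → -8 3 -10 -2 1 5 7 8 6 -12 4
j=9: A[9]=-12 ≤ 4 → i=5, swap A[5],A[9] → -8 3 -10 -2 1 -12 7 8 6 5 4
final swap A[6],A[10] → -8 3 -10 -2 1 -12 4 8 6 5 7; return 6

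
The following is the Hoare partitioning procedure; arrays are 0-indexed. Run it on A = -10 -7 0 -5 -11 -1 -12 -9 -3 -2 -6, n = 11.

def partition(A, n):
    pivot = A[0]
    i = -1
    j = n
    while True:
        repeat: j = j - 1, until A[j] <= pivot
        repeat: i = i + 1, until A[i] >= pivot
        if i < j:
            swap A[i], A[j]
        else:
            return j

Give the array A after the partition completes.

pivot=-10
j stops at 6 (-12), i stops at 0 (-10); swap ⇒ -12 -7 0 -5 -11 -1 -10 -9 -3 -2 -6
j stops at 4 (-11), i stops at 1 (-7); swap ⇒ -12 -11 0 -5 -7 -1 -10 -9 -3 -2 -6
j stops at 1, i stops at 2; i≥j ⇒ return 1. A=-12 -11 0 -5 -7 -1 -10 -9 -3 -2 -6

-12 -11 0 -5 -7 -1 -10 -9 -3 -2 -6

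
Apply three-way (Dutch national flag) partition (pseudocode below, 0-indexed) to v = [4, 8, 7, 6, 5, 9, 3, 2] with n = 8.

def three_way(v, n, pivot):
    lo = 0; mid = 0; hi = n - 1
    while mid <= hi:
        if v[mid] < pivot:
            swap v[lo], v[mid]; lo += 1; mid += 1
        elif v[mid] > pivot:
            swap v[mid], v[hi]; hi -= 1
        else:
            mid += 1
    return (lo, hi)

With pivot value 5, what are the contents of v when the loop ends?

[4, 2, 3, 5, 9, 6, 7, 8]

lo=0 mid=0 hi=7
4<5: swap(0,0), lo=1 mid=1 ⇒ [4, 8, 7, 6, 5, 9, 3, 2]
8>5: swap(1,7), hi=6 ⇒ [4, 2, 7, 6, 5, 9, 3, 8]
2<5: swap(1,1), lo=2 mid=2 ⇒ [4, 2, 7, 6, 5, 9, 3, 8]
7>5: swap(2,6), hi=5 ⇒ [4, 2, 3, 6, 5, 9, 7, 8]
3<5: swap(2,2), lo=3 mid=3 ⇒ [4, 2, 3, 6, 5, 9, 7, 8]
6>5: swap(3,5), hi=4 ⇒ [4, 2, 3, 9, 5, 6, 7, 8]
9>5: swap(3,4), hi=3 ⇒ [4, 2, 3, 5, 9, 6, 7, 8]
5=5: mid=4
done. lo=3 hi=3; v=[4, 2, 3, 5, 9, 6, 7, 8]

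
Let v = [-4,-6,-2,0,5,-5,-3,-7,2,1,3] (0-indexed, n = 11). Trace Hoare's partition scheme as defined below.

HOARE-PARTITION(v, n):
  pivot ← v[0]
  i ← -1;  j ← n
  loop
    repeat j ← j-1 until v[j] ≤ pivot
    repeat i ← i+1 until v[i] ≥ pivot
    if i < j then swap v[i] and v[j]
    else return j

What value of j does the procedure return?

2

pivot=-4
j stops at 7 (-7), i stops at 0 (-4); swap ⇒ [-7,-6,-2,0,5,-5,-3,-4,2,1,3]
j stops at 5 (-5), i stops at 2 (-2); swap ⇒ [-7,-6,-5,0,5,-2,-3,-4,2,1,3]
j stops at 2, i stops at 3; i≥j ⇒ return 2. v=[-7,-6,-5,0,5,-2,-3,-4,2,1,3]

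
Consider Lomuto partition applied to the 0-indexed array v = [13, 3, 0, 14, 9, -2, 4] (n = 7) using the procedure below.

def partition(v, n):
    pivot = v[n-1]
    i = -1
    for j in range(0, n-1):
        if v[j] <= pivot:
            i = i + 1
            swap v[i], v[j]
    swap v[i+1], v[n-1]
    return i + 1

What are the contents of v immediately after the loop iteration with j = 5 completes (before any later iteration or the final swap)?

pivot=4, i=-1
j=0: 13>4, skip
j=1: 3≤4, i=0, swap(0,1) ⇒ [3, 13, 0, 14, 9, -2, 4]
j=2: 0≤4, i=1, swap(1,2) ⇒ [3, 0, 13, 14, 9, -2, 4]
j=3: 14>4, skip
j=4: 9>4, skip
j=5: -2≤4, i=2, swap(2,5) ⇒ [3, 0, -2, 14, 9, 13, 4]
(after j=5) v = [3, 0, -2, 14, 9, 13, 4]

[3, 0, -2, 14, 9, 13, 4]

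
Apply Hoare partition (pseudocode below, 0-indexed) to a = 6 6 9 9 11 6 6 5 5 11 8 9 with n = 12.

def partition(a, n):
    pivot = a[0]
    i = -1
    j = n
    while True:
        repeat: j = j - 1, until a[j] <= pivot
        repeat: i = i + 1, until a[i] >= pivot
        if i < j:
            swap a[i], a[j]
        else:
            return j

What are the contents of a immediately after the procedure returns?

5 5 6 6 11 9 9 6 6 11 8 9

pivot = a[0] = 6; i = -1, j = 12
j→8 (a[8]=5≤6), i→0 (a[0]=6≥6); i<j, swap → 5 6 9 9 11 6 6 5 6 11 8 9
j→7 (a[7]=5≤6), i→1 (a[1]=6≥6); i<j, swap → 5 5 9 9 11 6 6 6 6 11 8 9
j→6 (a[6]=6≤6), i→2 (a[2]=9≥6); i<j, swap → 5 5 6 9 11 6 9 6 6 11 8 9
j→5 (a[5]=6≤6), i→3 (a[3]=9≥6); i<j, swap → 5 5 6 6 11 9 9 6 6 11 8 9
j→3, i→4; i≥j, return j=3. a = 5 5 6 6 11 9 9 6 6 11 8 9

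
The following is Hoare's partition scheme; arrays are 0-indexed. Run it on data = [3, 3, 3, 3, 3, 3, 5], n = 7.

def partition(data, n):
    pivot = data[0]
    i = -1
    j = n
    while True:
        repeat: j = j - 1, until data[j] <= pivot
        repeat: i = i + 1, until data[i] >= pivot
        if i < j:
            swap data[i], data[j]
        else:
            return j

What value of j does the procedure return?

2

pivot = data[0] = 3; i = -1, j = 7
j→5 (data[5]=3≤3), i→0 (data[0]=3≥3); i<j, swap → [3, 3, 3, 3, 3, 3, 5]
j→4 (data[4]=3≤3), i→1 (data[1]=3≥3); i<j, swap → [3, 3, 3, 3, 3, 3, 5]
j→3 (data[3]=3≤3), i→2 (data[2]=3≥3); i<j, swap → [3, 3, 3, 3, 3, 3, 5]
j→2, i→3; i≥j, return j=2. data = [3, 3, 3, 3, 3, 3, 5]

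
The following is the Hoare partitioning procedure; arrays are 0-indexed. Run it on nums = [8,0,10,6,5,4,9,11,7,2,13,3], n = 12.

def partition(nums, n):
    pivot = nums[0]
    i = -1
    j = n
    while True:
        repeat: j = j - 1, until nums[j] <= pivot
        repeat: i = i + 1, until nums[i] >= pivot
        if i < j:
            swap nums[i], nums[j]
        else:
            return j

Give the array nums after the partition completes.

pivot=8
j stops at 11 (3), i stops at 0 (8); swap ⇒ [3,0,10,6,5,4,9,11,7,2,13,8]
j stops at 9 (2), i stops at 2 (10); swap ⇒ [3,0,2,6,5,4,9,11,7,10,13,8]
j stops at 8 (7), i stops at 6 (9); swap ⇒ [3,0,2,6,5,4,7,11,9,10,13,8]
j stops at 6, i stops at 7; i≥j ⇒ return 6. nums=[3,0,2,6,5,4,7,11,9,10,13,8]

[3,0,2,6,5,4,7,11,9,10,13,8]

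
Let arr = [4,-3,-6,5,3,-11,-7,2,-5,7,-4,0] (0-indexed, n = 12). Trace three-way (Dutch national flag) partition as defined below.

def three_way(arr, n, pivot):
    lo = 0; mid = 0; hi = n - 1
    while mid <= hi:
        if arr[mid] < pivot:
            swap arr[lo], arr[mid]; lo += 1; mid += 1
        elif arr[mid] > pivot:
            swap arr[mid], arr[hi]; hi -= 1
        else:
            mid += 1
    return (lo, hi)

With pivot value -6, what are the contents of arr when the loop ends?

lo=0 mid=0 hi=11
4>-6: swap(0,11), hi=10 ⇒ [0,-3,-6,5,3,-11,-7,2,-5,7,-4,4]
0>-6: swap(0,10), hi=9 ⇒ [-4,-3,-6,5,3,-11,-7,2,-5,7,0,4]
-4>-6: swap(0,9), hi=8 ⇒ [7,-3,-6,5,3,-11,-7,2,-5,-4,0,4]
7>-6: swap(0,8), hi=7 ⇒ [-5,-3,-6,5,3,-11,-7,2,7,-4,0,4]
-5>-6: swap(0,7), hi=6 ⇒ [2,-3,-6,5,3,-11,-7,-5,7,-4,0,4]
2>-6: swap(0,6), hi=5 ⇒ [-7,-3,-6,5,3,-11,2,-5,7,-4,0,4]
-7<-6: swap(0,0), lo=1 mid=1 ⇒ [-7,-3,-6,5,3,-11,2,-5,7,-4,0,4]
-3>-6: swap(1,5), hi=4 ⇒ [-7,-11,-6,5,3,-3,2,-5,7,-4,0,4]
-11<-6: swap(1,1), lo=2 mid=2 ⇒ [-7,-11,-6,5,3,-3,2,-5,7,-4,0,4]
-6=-6: mid=3
5>-6: swap(3,4), hi=3 ⇒ [-7,-11,-6,3,5,-3,2,-5,7,-4,0,4]
3>-6: swap(3,3), hi=2 ⇒ [-7,-11,-6,3,5,-3,2,-5,7,-4,0,4]
done. lo=2 hi=2; arr=[-7,-11,-6,3,5,-3,2,-5,7,-4,0,4]

[-7,-11,-6,3,5,-3,2,-5,7,-4,0,4]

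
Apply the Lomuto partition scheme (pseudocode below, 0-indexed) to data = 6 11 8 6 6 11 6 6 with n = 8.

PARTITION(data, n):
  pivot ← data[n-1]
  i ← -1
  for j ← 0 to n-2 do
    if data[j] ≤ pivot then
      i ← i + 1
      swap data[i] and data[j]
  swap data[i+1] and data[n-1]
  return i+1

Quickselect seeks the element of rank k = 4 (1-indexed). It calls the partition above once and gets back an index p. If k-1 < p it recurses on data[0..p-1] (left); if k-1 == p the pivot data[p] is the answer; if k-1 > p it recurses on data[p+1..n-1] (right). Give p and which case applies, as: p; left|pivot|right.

pivot=6, i=-1
j=0: 6≤6, i=0, swap(0,0) ⇒ 6 11 8 6 6 11 6 6
j=1: 11>6, skip
j=2: 8>6, skip
j=3: 6≤6, i=1, swap(1,3) ⇒ 6 6 8 11 6 11 6 6
j=4: 6≤6, i=2, swap(2,4) ⇒ 6 6 6 11 8 11 6 6
j=5: 11>6, skip
j=6: 6≤6, i=3, swap(3,6) ⇒ 6 6 6 6 8 11 11 6
swap(4,7) ⇒ 6 6 6 6 6 11 11 8; return 4
p = 4; k-1 = 3 < 4 ⇒ left

4; left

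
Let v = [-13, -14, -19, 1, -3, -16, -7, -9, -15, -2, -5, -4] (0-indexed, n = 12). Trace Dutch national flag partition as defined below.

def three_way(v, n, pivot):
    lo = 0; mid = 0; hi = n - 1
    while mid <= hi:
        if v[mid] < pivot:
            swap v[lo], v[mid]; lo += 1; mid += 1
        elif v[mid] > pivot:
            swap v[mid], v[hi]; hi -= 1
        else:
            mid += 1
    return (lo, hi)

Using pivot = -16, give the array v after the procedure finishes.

pivot = -16; lo=0, mid=0, hi=11
v[mid]=-13>-16: swap v[0],v[11]; hi=10 → [-4, -14, -19, 1, -3, -16, -7, -9, -15, -2, -5, -13]
v[mid]=-4>-16: swap v[0],v[10]; hi=9 → [-5, -14, -19, 1, -3, -16, -7, -9, -15, -2, -4, -13]
v[mid]=-5>-16: swap v[0],v[9]; hi=8 → [-2, -14, -19, 1, -3, -16, -7, -9, -15, -5, -4, -13]
v[mid]=-2>-16: swap v[0],v[8]; hi=7 → [-15, -14, -19, 1, -3, -16, -7, -9, -2, -5, -4, -13]
v[mid]=-15>-16: swap v[0],v[7]; hi=6 → [-9, -14, -19, 1, -3, -16, -7, -15, -2, -5, -4, -13]
v[mid]=-9>-16: swap v[0],v[6]; hi=5 → [-7, -14, -19, 1, -3, -16, -9, -15, -2, -5, -4, -13]
v[mid]=-7>-16: swap v[0],v[5]; hi=4 → [-16, -14, -19, 1, -3, -7, -9, -15, -2, -5, -4, -13]
v[mid]=-16=-16: mid=1
v[mid]=-14>-16: swap v[1],v[4]; hi=3 → [-16, -3, -19, 1, -14, -7, -9, -15, -2, -5, -4, -13]
v[mid]=-3>-16: swap v[1],v[3]; hi=2 → [-16, 1, -19, -3, -14, -7, -9, -15, -2, -5, -4, -13]
v[mid]=1>-16: swap v[1],v[2]; hi=1 → [-16, -19, 1, -3, -14, -7, -9, -15, -2, -5, -4, -13]
v[mid]=-19<-16: swap v[0],v[1]; lo=1,mid=2 → [-19, -16, 1, -3, -14, -7, -9, -15, -2, -5, -4, -13]
end: lo=1, hi=1; v = [-19, -16, 1, -3, -14, -7, -9, -15, -2, -5, -4, -13]

[-19, -16, 1, -3, -14, -7, -9, -15, -2, -5, -4, -13]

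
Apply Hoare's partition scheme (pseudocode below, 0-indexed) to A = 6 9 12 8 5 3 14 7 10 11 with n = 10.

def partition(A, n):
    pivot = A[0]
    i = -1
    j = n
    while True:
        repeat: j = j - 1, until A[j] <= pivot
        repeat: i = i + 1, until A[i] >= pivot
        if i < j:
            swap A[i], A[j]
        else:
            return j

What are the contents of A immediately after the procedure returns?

3 5 12 8 9 6 14 7 10 11

pivot=6
j stops at 5 (3), i stops at 0 (6); swap ⇒ 3 9 12 8 5 6 14 7 10 11
j stops at 4 (5), i stops at 1 (9); swap ⇒ 3 5 12 8 9 6 14 7 10 11
j stops at 1, i stops at 2; i≥j ⇒ return 1. A=3 5 12 8 9 6 14 7 10 11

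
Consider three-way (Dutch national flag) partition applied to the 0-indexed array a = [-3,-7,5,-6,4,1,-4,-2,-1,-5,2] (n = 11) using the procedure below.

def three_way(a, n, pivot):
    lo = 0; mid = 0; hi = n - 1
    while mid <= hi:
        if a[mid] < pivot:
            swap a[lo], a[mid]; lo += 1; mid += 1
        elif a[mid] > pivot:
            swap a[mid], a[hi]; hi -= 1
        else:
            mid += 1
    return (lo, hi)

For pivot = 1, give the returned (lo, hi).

pivot = 1; lo=0, mid=0, hi=10
a[mid]=-3<1: swap a[0],a[0]; lo=1,mid=1 → [-3,-7,5,-6,4,1,-4,-2,-1,-5,2]
a[mid]=-7<1: swap a[1],a[1]; lo=2,mid=2 → [-3,-7,5,-6,4,1,-4,-2,-1,-5,2]
a[mid]=5>1: swap a[2],a[10]; hi=9 → [-3,-7,2,-6,4,1,-4,-2,-1,-5,5]
a[mid]=2>1: swap a[2],a[9]; hi=8 → [-3,-7,-5,-6,4,1,-4,-2,-1,2,5]
a[mid]=-5<1: swap a[2],a[2]; lo=3,mid=3 → [-3,-7,-5,-6,4,1,-4,-2,-1,2,5]
a[mid]=-6<1: swap a[3],a[3]; lo=4,mid=4 → [-3,-7,-5,-6,4,1,-4,-2,-1,2,5]
a[mid]=4>1: swap a[4],a[8]; hi=7 → [-3,-7,-5,-6,-1,1,-4,-2,4,2,5]
a[mid]=-1<1: swap a[4],a[4]; lo=5,mid=5 → [-3,-7,-5,-6,-1,1,-4,-2,4,2,5]
a[mid]=1=1: mid=6
a[mid]=-4<1: swap a[5],a[6]; lo=6,mid=7 → [-3,-7,-5,-6,-1,-4,1,-2,4,2,5]
a[mid]=-2<1: swap a[6],a[7]; lo=7,mid=8 → [-3,-7,-5,-6,-1,-4,-2,1,4,2,5]
end: lo=7, hi=7; a = [-3,-7,-5,-6,-1,-4,-2,1,4,2,5]

(7, 7)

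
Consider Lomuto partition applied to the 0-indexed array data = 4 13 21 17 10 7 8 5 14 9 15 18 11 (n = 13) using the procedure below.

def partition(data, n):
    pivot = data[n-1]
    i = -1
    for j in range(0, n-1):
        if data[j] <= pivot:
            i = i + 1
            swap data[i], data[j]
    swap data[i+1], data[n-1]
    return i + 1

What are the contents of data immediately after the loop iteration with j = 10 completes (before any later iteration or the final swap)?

4 10 7 8 5 9 17 13 14 21 15 18 11

pivot = data[12] = 11; i = -1
j=0: data[0]=4 ≤ 11 → i=0, swap data[0],data[0] (no change) → 4 13 21 17 10 7 8 5 14 9 15 18 11
j=1: data[1]=13 > 11 → no swap
j=2: data[2]=21 > 11 → no swap
j=3: data[3]=17 > 11 → no swap
j=4: data[4]=10 ≤ 11 → i=1, swap data[1],data[4] → 4 10 21 17 13 7 8 5 14 9 15 18 11
j=5: data[5]=7 ≤ 11 → i=2, swap data[2],data[5] → 4 10 7 17 13 21 8 5 14 9 15 18 11
j=6: data[6]=8 ≤ 11 → i=3, swap data[3],data[6] → 4 10 7 8 13 21 17 5 14 9 15 18 11
j=7: data[7]=5 ≤ 11 → i=4, swap data[4],data[7] → 4 10 7 8 5 21 17 13 14 9 15 18 11
j=8: data[8]=14 > 11 → no swap
j=9: data[9]=9 ≤ 11 → i=5, swap data[5],data[9] → 4 10 7 8 5 9 17 13 14 21 15 18 11
j=10: data[10]=15 > 11 → no swap
(after j=10) data = 4 10 7 8 5 9 17 13 14 21 15 18 11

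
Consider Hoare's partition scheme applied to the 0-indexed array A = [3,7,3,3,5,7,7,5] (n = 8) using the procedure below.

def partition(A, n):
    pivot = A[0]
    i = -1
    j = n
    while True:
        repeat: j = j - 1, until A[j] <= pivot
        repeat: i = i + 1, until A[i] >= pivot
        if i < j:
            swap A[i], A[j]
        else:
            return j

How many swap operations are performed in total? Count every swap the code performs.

2

pivot=3
j stops at 3 (3), i stops at 0 (3); swap ⇒ [3,7,3,3,5,7,7,5]
j stops at 2 (3), i stops at 1 (7); swap ⇒ [3,3,7,3,5,7,7,5]
j stops at 1, i stops at 2; i≥j ⇒ return 1. A=[3,3,7,3,5,7,7,5]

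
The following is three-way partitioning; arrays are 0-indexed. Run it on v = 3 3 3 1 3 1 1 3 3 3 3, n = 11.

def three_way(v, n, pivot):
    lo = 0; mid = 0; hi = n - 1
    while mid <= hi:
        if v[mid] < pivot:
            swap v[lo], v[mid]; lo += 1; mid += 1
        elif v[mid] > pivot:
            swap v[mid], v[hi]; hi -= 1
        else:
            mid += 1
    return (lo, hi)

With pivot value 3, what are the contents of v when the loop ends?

pivot = 3; lo=0, mid=0, hi=10
v[mid]=3=3: mid=1
v[mid]=3=3: mid=2
v[mid]=3=3: mid=3
v[mid]=1<3: swap v[0],v[3]; lo=1,mid=4 → 1 3 3 3 3 1 1 3 3 3 3
v[mid]=3=3: mid=5
v[mid]=1<3: swap v[1],v[5]; lo=2,mid=6 → 1 1 3 3 3 3 1 3 3 3 3
v[mid]=1<3: swap v[2],v[6]; lo=3,mid=7 → 1 1 1 3 3 3 3 3 3 3 3
v[mid]=3=3: mid=8
v[mid]=3=3: mid=9
v[mid]=3=3: mid=10
v[mid]=3=3: mid=11
end: lo=3, hi=10; v = 1 1 1 3 3 3 3 3 3 3 3

1 1 1 3 3 3 3 3 3 3 3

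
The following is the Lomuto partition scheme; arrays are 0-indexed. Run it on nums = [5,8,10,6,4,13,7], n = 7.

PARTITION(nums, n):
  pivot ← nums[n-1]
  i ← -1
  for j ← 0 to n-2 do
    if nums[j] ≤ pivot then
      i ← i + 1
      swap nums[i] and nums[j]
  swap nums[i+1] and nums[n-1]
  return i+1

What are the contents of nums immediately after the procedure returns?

[5,6,4,7,10,13,8]

pivot = nums[6] = 7; i = -1
j=0: nums[0]=5 ≤ 7 → i=0, swap nums[0],nums[0] (no change) → [5,8,10,6,4,13,7]
j=1: nums[1]=8 > 7 → no swap
j=2: nums[2]=10 > 7 → no swap
j=3: nums[3]=6 ≤ 7 → i=1, swap nums[1],nums[3] → [5,6,10,8,4,13,7]
j=4: nums[4]=4 ≤ 7 → i=2, swap nums[2],nums[4] → [5,6,4,8,10,13,7]
j=5: nums[5]=13 > 7 → no swap
final swap nums[3],nums[6] → [5,6,4,7,10,13,8]; return 3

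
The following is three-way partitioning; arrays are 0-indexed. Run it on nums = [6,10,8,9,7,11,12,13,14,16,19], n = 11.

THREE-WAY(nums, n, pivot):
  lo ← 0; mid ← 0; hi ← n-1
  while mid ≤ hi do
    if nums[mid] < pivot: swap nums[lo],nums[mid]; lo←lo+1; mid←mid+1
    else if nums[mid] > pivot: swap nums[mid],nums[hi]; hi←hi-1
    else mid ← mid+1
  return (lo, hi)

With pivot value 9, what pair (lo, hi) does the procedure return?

pivot = 9; lo=0, mid=0, hi=10
nums[mid]=6<9: swap nums[0],nums[0]; lo=1,mid=1 → [6,10,8,9,7,11,12,13,14,16,19]
nums[mid]=10>9: swap nums[1],nums[10]; hi=9 → [6,19,8,9,7,11,12,13,14,16,10]
nums[mid]=19>9: swap nums[1],nums[9]; hi=8 → [6,16,8,9,7,11,12,13,14,19,10]
nums[mid]=16>9: swap nums[1],nums[8]; hi=7 → [6,14,8,9,7,11,12,13,16,19,10]
nums[mid]=14>9: swap nums[1],nums[7]; hi=6 → [6,13,8,9,7,11,12,14,16,19,10]
nums[mid]=13>9: swap nums[1],nums[6]; hi=5 → [6,12,8,9,7,11,13,14,16,19,10]
nums[mid]=12>9: swap nums[1],nums[5]; hi=4 → [6,11,8,9,7,12,13,14,16,19,10]
nums[mid]=11>9: swap nums[1],nums[4]; hi=3 → [6,7,8,9,11,12,13,14,16,19,10]
nums[mid]=7<9: swap nums[1],nums[1]; lo=2,mid=2 → [6,7,8,9,11,12,13,14,16,19,10]
nums[mid]=8<9: swap nums[2],nums[2]; lo=3,mid=3 → [6,7,8,9,11,12,13,14,16,19,10]
nums[mid]=9=9: mid=4
end: lo=3, hi=3; nums = [6,7,8,9,11,12,13,14,16,19,10]

(3, 3)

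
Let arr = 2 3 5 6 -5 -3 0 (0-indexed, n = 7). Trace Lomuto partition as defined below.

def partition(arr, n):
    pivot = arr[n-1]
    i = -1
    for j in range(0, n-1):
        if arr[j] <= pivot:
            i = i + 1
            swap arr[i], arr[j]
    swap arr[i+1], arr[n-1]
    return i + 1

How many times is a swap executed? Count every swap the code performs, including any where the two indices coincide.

3

pivot = arr[6] = 0; i = -1
j=0: arr[0]=2 > 0 → no swap
j=1: arr[1]=3 > 0 → no swap
j=2: arr[2]=5 > 0 → no swap
j=3: arr[3]=6 > 0 → no swap
j=4: arr[4]=-5 ≤ 0 → i=0, swap arr[0],arr[4] → -5 3 5 6 2 -3 0
j=5: arr[5]=-3 ≤ 0 → i=1, swap arr[1],arr[5] → -5 -3 5 6 2 3 0
final swap arr[2],arr[6] → -5 -3 0 6 2 3 5; return 2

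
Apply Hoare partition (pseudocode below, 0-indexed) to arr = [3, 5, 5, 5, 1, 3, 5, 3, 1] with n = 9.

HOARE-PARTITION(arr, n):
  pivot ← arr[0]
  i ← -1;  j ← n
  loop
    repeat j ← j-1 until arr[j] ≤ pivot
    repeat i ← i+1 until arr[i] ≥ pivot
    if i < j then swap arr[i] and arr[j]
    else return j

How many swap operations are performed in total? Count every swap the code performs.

4

pivot=3
j stops at 8 (1), i stops at 0 (3); swap ⇒ [1, 5, 5, 5, 1, 3, 5, 3, 3]
j stops at 7 (3), i stops at 1 (5); swap ⇒ [1, 3, 5, 5, 1, 3, 5, 5, 3]
j stops at 5 (3), i stops at 2 (5); swap ⇒ [1, 3, 3, 5, 1, 5, 5, 5, 3]
j stops at 4 (1), i stops at 3 (5); swap ⇒ [1, 3, 3, 1, 5, 5, 5, 5, 3]
j stops at 3, i stops at 4; i≥j ⇒ return 3. arr=[1, 3, 3, 1, 5, 5, 5, 5, 3]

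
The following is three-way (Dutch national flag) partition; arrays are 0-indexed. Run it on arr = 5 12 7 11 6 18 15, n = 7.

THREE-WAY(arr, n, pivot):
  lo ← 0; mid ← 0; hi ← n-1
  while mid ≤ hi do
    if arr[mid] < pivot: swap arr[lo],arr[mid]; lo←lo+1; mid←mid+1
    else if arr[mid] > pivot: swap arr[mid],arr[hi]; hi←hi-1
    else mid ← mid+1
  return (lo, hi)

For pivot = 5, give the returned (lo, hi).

pivot = 5; lo=0, mid=0, hi=6
arr[mid]=5=5: mid=1
arr[mid]=12>5: swap arr[1],arr[6]; hi=5 → 5 15 7 11 6 18 12
arr[mid]=15>5: swap arr[1],arr[5]; hi=4 → 5 18 7 11 6 15 12
arr[mid]=18>5: swap arr[1],arr[4]; hi=3 → 5 6 7 11 18 15 12
arr[mid]=6>5: swap arr[1],arr[3]; hi=2 → 5 11 7 6 18 15 12
arr[mid]=11>5: swap arr[1],arr[2]; hi=1 → 5 7 11 6 18 15 12
arr[mid]=7>5: swap arr[1],arr[1]; hi=0 → 5 7 11 6 18 15 12
end: lo=0, hi=0; arr = 5 7 11 6 18 15 12

(0, 0)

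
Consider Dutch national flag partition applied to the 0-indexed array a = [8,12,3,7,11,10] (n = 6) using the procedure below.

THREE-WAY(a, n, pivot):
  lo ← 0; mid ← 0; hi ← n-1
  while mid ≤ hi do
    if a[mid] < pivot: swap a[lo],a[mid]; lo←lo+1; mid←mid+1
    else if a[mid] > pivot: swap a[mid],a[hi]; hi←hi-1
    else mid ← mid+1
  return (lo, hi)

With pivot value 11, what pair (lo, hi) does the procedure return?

lo=0 mid=0 hi=5
8<11: swap(0,0), lo=1 mid=1 ⇒ [8,12,3,7,11,10]
12>11: swap(1,5), hi=4 ⇒ [8,10,3,7,11,12]
10<11: swap(1,1), lo=2 mid=2 ⇒ [8,10,3,7,11,12]
3<11: swap(2,2), lo=3 mid=3 ⇒ [8,10,3,7,11,12]
7<11: swap(3,3), lo=4 mid=4 ⇒ [8,10,3,7,11,12]
11=11: mid=5
done. lo=4 hi=4; a=[8,10,3,7,11,12]

(4, 4)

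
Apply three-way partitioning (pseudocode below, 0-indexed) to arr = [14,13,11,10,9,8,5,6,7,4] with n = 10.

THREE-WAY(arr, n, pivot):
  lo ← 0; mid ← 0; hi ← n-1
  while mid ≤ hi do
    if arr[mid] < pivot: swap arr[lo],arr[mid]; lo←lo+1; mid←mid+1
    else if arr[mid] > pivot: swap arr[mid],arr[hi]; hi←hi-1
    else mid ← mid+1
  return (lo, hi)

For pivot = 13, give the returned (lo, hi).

lo=0 mid=0 hi=9
14>13: swap(0,9), hi=8 ⇒ [4,13,11,10,9,8,5,6,7,14]
4<13: swap(0,0), lo=1 mid=1 ⇒ [4,13,11,10,9,8,5,6,7,14]
13=13: mid=2
11<13: swap(1,2), lo=2 mid=3 ⇒ [4,11,13,10,9,8,5,6,7,14]
10<13: swap(2,3), lo=3 mid=4 ⇒ [4,11,10,13,9,8,5,6,7,14]
9<13: swap(3,4), lo=4 mid=5 ⇒ [4,11,10,9,13,8,5,6,7,14]
8<13: swap(4,5), lo=5 mid=6 ⇒ [4,11,10,9,8,13,5,6,7,14]
5<13: swap(5,6), lo=6 mid=7 ⇒ [4,11,10,9,8,5,13,6,7,14]
6<13: swap(6,7), lo=7 mid=8 ⇒ [4,11,10,9,8,5,6,13,7,14]
7<13: swap(7,8), lo=8 mid=9 ⇒ [4,11,10,9,8,5,6,7,13,14]
done. lo=8 hi=8; arr=[4,11,10,9,8,5,6,7,13,14]

(8, 8)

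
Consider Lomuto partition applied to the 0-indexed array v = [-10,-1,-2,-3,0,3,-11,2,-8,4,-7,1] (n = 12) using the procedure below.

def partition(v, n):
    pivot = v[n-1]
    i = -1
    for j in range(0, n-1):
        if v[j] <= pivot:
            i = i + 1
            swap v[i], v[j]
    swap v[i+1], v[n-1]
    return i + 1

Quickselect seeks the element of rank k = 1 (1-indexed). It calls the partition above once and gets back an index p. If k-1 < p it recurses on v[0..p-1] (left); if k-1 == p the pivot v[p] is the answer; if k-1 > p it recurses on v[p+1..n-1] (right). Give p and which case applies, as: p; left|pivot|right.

8; left

pivot=1, i=-1
j=0: -10≤1, i=0, swap(0,0) ⇒ [-10,-1,-2,-3,0,3,-11,2,-8,4,-7,1]
j=1: -1≤1, i=1, swap(1,1) ⇒ [-10,-1,-2,-3,0,3,-11,2,-8,4,-7,1]
j=2: -2≤1, i=2, swap(2,2) ⇒ [-10,-1,-2,-3,0,3,-11,2,-8,4,-7,1]
j=3: -3≤1, i=3, swap(3,3) ⇒ [-10,-1,-2,-3,0,3,-11,2,-8,4,-7,1]
j=4: 0≤1, i=4, swap(4,4) ⇒ [-10,-1,-2,-3,0,3,-11,2,-8,4,-7,1]
j=5: 3>1, skip
j=6: -11≤1, i=5, swap(5,6) ⇒ [-10,-1,-2,-3,0,-11,3,2,-8,4,-7,1]
j=7: 2>1, skip
j=8: -8≤1, i=6, swap(6,8) ⇒ [-10,-1,-2,-3,0,-11,-8,2,3,4,-7,1]
j=9: 4>1, skip
j=10: -7≤1, i=7, swap(7,10) ⇒ [-10,-1,-2,-3,0,-11,-8,-7,3,4,2,1]
swap(8,11) ⇒ [-10,-1,-2,-3,0,-11,-8,-7,1,4,2,3]; return 8
p = 8; k-1 = 0 < 8 ⇒ left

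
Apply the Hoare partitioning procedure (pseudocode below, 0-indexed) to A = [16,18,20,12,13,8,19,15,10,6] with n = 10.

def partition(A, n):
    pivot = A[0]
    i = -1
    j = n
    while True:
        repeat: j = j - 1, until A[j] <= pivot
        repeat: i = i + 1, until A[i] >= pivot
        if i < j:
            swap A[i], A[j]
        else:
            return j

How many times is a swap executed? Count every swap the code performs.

3

pivot=16
j stops at 9 (6), i stops at 0 (16); swap ⇒ [6,18,20,12,13,8,19,15,10,16]
j stops at 8 (10), i stops at 1 (18); swap ⇒ [6,10,20,12,13,8,19,15,18,16]
j stops at 7 (15), i stops at 2 (20); swap ⇒ [6,10,15,12,13,8,19,20,18,16]
j stops at 5, i stops at 6; i≥j ⇒ return 5. A=[6,10,15,12,13,8,19,20,18,16]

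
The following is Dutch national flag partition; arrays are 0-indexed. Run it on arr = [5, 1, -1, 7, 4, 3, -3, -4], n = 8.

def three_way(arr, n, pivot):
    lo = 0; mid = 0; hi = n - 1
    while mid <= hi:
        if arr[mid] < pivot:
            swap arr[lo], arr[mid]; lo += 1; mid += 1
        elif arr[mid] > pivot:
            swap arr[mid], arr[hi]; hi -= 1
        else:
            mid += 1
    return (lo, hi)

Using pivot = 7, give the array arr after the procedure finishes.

lo=0 mid=0 hi=7
5<7: swap(0,0), lo=1 mid=1 ⇒ [5, 1, -1, 7, 4, 3, -3, -4]
1<7: swap(1,1), lo=2 mid=2 ⇒ [5, 1, -1, 7, 4, 3, -3, -4]
-1<7: swap(2,2), lo=3 mid=3 ⇒ [5, 1, -1, 7, 4, 3, -3, -4]
7=7: mid=4
4<7: swap(3,4), lo=4 mid=5 ⇒ [5, 1, -1, 4, 7, 3, -3, -4]
3<7: swap(4,5), lo=5 mid=6 ⇒ [5, 1, -1, 4, 3, 7, -3, -4]
-3<7: swap(5,6), lo=6 mid=7 ⇒ [5, 1, -1, 4, 3, -3, 7, -4]
-4<7: swap(6,7), lo=7 mid=8 ⇒ [5, 1, -1, 4, 3, -3, -4, 7]
done. lo=7 hi=7; arr=[5, 1, -1, 4, 3, -3, -4, 7]

[5, 1, -1, 4, 3, -3, -4, 7]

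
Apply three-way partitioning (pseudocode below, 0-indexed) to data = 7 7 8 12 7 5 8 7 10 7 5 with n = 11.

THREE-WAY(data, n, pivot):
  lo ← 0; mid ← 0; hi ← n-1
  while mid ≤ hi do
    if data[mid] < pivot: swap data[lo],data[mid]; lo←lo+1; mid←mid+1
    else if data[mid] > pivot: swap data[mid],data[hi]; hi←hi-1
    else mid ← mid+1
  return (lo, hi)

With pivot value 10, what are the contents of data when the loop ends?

lo=0 mid=0 hi=10
7<10: swap(0,0), lo=1 mid=1 ⇒ 7 7 8 12 7 5 8 7 10 7 5
7<10: swap(1,1), lo=2 mid=2 ⇒ 7 7 8 12 7 5 8 7 10 7 5
8<10: swap(2,2), lo=3 mid=3 ⇒ 7 7 8 12 7 5 8 7 10 7 5
12>10: swap(3,10), hi=9 ⇒ 7 7 8 5 7 5 8 7 10 7 12
5<10: swap(3,3), lo=4 mid=4 ⇒ 7 7 8 5 7 5 8 7 10 7 12
7<10: swap(4,4), lo=5 mid=5 ⇒ 7 7 8 5 7 5 8 7 10 7 12
5<10: swap(5,5), lo=6 mid=6 ⇒ 7 7 8 5 7 5 8 7 10 7 12
8<10: swap(6,6), lo=7 mid=7 ⇒ 7 7 8 5 7 5 8 7 10 7 12
7<10: swap(7,7), lo=8 mid=8 ⇒ 7 7 8 5 7 5 8 7 10 7 12
10=10: mid=9
7<10: swap(8,9), lo=9 mid=10 ⇒ 7 7 8 5 7 5 8 7 7 10 12
done. lo=9 hi=9; data=7 7 8 5 7 5 8 7 7 10 12

7 7 8 5 7 5 8 7 7 10 12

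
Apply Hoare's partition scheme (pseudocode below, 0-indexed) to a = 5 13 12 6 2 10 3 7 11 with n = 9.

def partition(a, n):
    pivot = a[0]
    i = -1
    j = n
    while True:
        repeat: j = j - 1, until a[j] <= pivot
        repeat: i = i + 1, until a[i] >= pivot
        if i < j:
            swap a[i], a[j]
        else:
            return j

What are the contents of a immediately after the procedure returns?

3 2 12 6 13 10 5 7 11

pivot=5
j stops at 6 (3), i stops at 0 (5); swap ⇒ 3 13 12 6 2 10 5 7 11
j stops at 4 (2), i stops at 1 (13); swap ⇒ 3 2 12 6 13 10 5 7 11
j stops at 1, i stops at 2; i≥j ⇒ return 1. a=3 2 12 6 13 10 5 7 11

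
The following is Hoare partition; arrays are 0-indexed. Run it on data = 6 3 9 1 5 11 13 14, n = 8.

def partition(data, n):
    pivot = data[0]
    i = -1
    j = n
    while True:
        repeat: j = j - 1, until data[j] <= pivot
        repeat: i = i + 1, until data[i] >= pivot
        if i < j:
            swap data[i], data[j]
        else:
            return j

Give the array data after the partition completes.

5 3 1 9 6 11 13 14

pivot = data[0] = 6; i = -1, j = 8
j→4 (data[4]=5≤6), i→0 (data[0]=6≥6); i<j, swap → 5 3 9 1 6 11 13 14
j→3 (data[3]=1≤6), i→2 (data[2]=9≥6); i<j, swap → 5 3 1 9 6 11 13 14
j→2, i→3; i≥j, return j=2. data = 5 3 1 9 6 11 13 14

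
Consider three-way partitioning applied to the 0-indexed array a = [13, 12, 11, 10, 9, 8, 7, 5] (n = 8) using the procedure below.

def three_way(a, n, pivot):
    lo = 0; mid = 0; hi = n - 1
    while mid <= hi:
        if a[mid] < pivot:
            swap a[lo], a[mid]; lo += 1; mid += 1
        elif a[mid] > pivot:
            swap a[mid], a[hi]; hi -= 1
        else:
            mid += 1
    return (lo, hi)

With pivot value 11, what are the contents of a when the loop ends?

pivot = 11; lo=0, mid=0, hi=7
a[mid]=13>11: swap a[0],a[7]; hi=6 → [5, 12, 11, 10, 9, 8, 7, 13]
a[mid]=5<11: swap a[0],a[0]; lo=1,mid=1 → [5, 12, 11, 10, 9, 8, 7, 13]
a[mid]=12>11: swap a[1],a[6]; hi=5 → [5, 7, 11, 10, 9, 8, 12, 13]
a[mid]=7<11: swap a[1],a[1]; lo=2,mid=2 → [5, 7, 11, 10, 9, 8, 12, 13]
a[mid]=11=11: mid=3
a[mid]=10<11: swap a[2],a[3]; lo=3,mid=4 → [5, 7, 10, 11, 9, 8, 12, 13]
a[mid]=9<11: swap a[3],a[4]; lo=4,mid=5 → [5, 7, 10, 9, 11, 8, 12, 13]
a[mid]=8<11: swap a[4],a[5]; lo=5,mid=6 → [5, 7, 10, 9, 8, 11, 12, 13]
end: lo=5, hi=5; a = [5, 7, 10, 9, 8, 11, 12, 13]

[5, 7, 10, 9, 8, 11, 12, 13]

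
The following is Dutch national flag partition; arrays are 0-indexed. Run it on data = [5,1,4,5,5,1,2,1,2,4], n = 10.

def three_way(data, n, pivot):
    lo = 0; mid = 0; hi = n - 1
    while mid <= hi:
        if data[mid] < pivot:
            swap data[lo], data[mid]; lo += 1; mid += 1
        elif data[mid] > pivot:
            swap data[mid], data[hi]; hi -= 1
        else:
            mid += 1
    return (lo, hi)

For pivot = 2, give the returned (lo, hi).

lo=0 mid=0 hi=9
5>2: swap(0,9), hi=8 ⇒ [4,1,4,5,5,1,2,1,2,5]
4>2: swap(0,8), hi=7 ⇒ [2,1,4,5,5,1,2,1,4,5]
2=2: mid=1
1<2: swap(0,1), lo=1 mid=2 ⇒ [1,2,4,5,5,1,2,1,4,5]
4>2: swap(2,7), hi=6 ⇒ [1,2,1,5,5,1,2,4,4,5]
1<2: swap(1,2), lo=2 mid=3 ⇒ [1,1,2,5,5,1,2,4,4,5]
5>2: swap(3,6), hi=5 ⇒ [1,1,2,2,5,1,5,4,4,5]
2=2: mid=4
5>2: swap(4,5), hi=4 ⇒ [1,1,2,2,1,5,5,4,4,5]
1<2: swap(2,4), lo=3 mid=5 ⇒ [1,1,1,2,2,5,5,4,4,5]
done. lo=3 hi=4; data=[1,1,1,2,2,5,5,4,4,5]

(3, 4)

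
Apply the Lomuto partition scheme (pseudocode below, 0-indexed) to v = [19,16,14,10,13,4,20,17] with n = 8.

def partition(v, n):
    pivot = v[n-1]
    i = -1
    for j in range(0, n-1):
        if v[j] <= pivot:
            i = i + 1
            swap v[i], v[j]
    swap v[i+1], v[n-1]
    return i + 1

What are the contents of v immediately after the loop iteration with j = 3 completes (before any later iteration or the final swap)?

pivot = v[7] = 17; i = -1
j=0: v[0]=19 > 17 → no swap
j=1: v[1]=16 ≤ 17 → i=0, swap v[0],v[1] → [16,19,14,10,13,4,20,17]
j=2: v[2]=14 ≤ 17 → i=1, swap v[1],v[2] → [16,14,19,10,13,4,20,17]
j=3: v[3]=10 ≤ 17 → i=2, swap v[2],v[3] → [16,14,10,19,13,4,20,17]
(after j=3) v = [16,14,10,19,13,4,20,17]

[16,14,10,19,13,4,20,17]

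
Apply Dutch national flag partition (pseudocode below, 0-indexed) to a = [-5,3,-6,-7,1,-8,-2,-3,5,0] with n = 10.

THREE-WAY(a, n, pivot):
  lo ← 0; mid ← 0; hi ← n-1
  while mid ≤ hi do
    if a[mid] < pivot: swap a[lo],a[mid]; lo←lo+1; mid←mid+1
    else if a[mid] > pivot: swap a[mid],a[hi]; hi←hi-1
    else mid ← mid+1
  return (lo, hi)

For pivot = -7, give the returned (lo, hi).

(1, 1)

pivot = -7; lo=0, mid=0, hi=9
a[mid]=-5>-7: swap a[0],a[9]; hi=8 → [0,3,-6,-7,1,-8,-2,-3,5,-5]
a[mid]=0>-7: swap a[0],a[8]; hi=7 → [5,3,-6,-7,1,-8,-2,-3,0,-5]
a[mid]=5>-7: swap a[0],a[7]; hi=6 → [-3,3,-6,-7,1,-8,-2,5,0,-5]
a[mid]=-3>-7: swap a[0],a[6]; hi=5 → [-2,3,-6,-7,1,-8,-3,5,0,-5]
a[mid]=-2>-7: swap a[0],a[5]; hi=4 → [-8,3,-6,-7,1,-2,-3,5,0,-5]
a[mid]=-8<-7: swap a[0],a[0]; lo=1,mid=1 → [-8,3,-6,-7,1,-2,-3,5,0,-5]
a[mid]=3>-7: swap a[1],a[4]; hi=3 → [-8,1,-6,-7,3,-2,-3,5,0,-5]
a[mid]=1>-7: swap a[1],a[3]; hi=2 → [-8,-7,-6,1,3,-2,-3,5,0,-5]
a[mid]=-7=-7: mid=2
a[mid]=-6>-7: swap a[2],a[2]; hi=1 → [-8,-7,-6,1,3,-2,-3,5,0,-5]
end: lo=1, hi=1; a = [-8,-7,-6,1,3,-2,-3,5,0,-5]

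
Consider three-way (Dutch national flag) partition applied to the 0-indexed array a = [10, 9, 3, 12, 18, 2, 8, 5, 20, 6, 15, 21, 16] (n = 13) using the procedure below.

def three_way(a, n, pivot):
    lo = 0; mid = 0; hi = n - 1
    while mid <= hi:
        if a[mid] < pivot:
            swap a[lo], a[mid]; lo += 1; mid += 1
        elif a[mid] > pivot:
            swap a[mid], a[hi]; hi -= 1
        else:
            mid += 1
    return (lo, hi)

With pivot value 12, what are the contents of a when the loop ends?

[10, 9, 3, 6, 2, 8, 5, 12, 20, 15, 21, 16, 18]

lo=0 mid=0 hi=12
10<12: swap(0,0), lo=1 mid=1 ⇒ [10, 9, 3, 12, 18, 2, 8, 5, 20, 6, 15, 21, 16]
9<12: swap(1,1), lo=2 mid=2 ⇒ [10, 9, 3, 12, 18, 2, 8, 5, 20, 6, 15, 21, 16]
3<12: swap(2,2), lo=3 mid=3 ⇒ [10, 9, 3, 12, 18, 2, 8, 5, 20, 6, 15, 21, 16]
12=12: mid=4
18>12: swap(4,12), hi=11 ⇒ [10, 9, 3, 12, 16, 2, 8, 5, 20, 6, 15, 21, 18]
16>12: swap(4,11), hi=10 ⇒ [10, 9, 3, 12, 21, 2, 8, 5, 20, 6, 15, 16, 18]
21>12: swap(4,10), hi=9 ⇒ [10, 9, 3, 12, 15, 2, 8, 5, 20, 6, 21, 16, 18]
15>12: swap(4,9), hi=8 ⇒ [10, 9, 3, 12, 6, 2, 8, 5, 20, 15, 21, 16, 18]
6<12: swap(3,4), lo=4 mid=5 ⇒ [10, 9, 3, 6, 12, 2, 8, 5, 20, 15, 21, 16, 18]
2<12: swap(4,5), lo=5 mid=6 ⇒ [10, 9, 3, 6, 2, 12, 8, 5, 20, 15, 21, 16, 18]
8<12: swap(5,6), lo=6 mid=7 ⇒ [10, 9, 3, 6, 2, 8, 12, 5, 20, 15, 21, 16, 18]
5<12: swap(6,7), lo=7 mid=8 ⇒ [10, 9, 3, 6, 2, 8, 5, 12, 20, 15, 21, 16, 18]
20>12: swap(8,8), hi=7 ⇒ [10, 9, 3, 6, 2, 8, 5, 12, 20, 15, 21, 16, 18]
done. lo=7 hi=7; a=[10, 9, 3, 6, 2, 8, 5, 12, 20, 15, 21, 16, 18]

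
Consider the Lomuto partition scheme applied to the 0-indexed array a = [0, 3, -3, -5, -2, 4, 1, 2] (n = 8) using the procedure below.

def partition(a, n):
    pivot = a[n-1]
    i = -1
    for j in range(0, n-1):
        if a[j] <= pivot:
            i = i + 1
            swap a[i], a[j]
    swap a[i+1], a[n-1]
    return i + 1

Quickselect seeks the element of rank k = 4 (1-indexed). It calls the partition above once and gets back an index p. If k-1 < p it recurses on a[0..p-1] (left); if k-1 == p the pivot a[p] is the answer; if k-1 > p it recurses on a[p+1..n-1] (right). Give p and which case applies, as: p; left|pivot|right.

pivot=2, i=-1
j=0: 0≤2, i=0, swap(0,0) ⇒ [0, 3, -3, -5, -2, 4, 1, 2]
j=1: 3>2, skip
j=2: -3≤2, i=1, swap(1,2) ⇒ [0, -3, 3, -5, -2, 4, 1, 2]
j=3: -5≤2, i=2, swap(2,3) ⇒ [0, -3, -5, 3, -2, 4, 1, 2]
j=4: -2≤2, i=3, swap(3,4) ⇒ [0, -3, -5, -2, 3, 4, 1, 2]
j=5: 4>2, skip
j=6: 1≤2, i=4, swap(4,6) ⇒ [0, -3, -5, -2, 1, 4, 3, 2]
swap(5,7) ⇒ [0, -3, -5, -2, 1, 2, 3, 4]; return 5
p = 5; k-1 = 3 < 5 ⇒ left

5; left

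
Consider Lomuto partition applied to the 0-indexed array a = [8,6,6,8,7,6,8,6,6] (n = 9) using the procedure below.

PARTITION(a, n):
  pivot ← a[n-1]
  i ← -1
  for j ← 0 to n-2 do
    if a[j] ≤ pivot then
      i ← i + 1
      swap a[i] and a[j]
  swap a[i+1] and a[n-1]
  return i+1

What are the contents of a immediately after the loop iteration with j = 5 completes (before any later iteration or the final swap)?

pivot = a[8] = 6; i = -1
j=0: a[0]=8 > 6 → no swap
j=1: a[1]=6 ≤ 6 → i=0, swap a[0],a[1] → [6,8,6,8,7,6,8,6,6]
j=2: a[2]=6 ≤ 6 → i=1, swap a[1],a[2] → [6,6,8,8,7,6,8,6,6]
j=3: a[3]=8 > 6 → no swap
j=4: a[4]=7 > 6 → no swap
j=5: a[5]=6 ≤ 6 → i=2, swap a[2],a[5] → [6,6,6,8,7,8,8,6,6]
(after j=5) a = [6,6,6,8,7,8,8,6,6]

[6,6,6,8,7,8,8,6,6]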